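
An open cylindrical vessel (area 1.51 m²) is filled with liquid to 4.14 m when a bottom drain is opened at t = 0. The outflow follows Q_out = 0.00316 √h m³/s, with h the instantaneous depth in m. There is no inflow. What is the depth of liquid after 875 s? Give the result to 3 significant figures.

1.25 m

A dh/dt = −Q_out = −0.00316 √h.
Separate and integrate: 2(√h − √h₀) = −(0.00316/A) t.
√h = √4.14 − 0.00316·875/(2·1.51) = 2.0347 − 0.91556 = 1.1191.
h = 1.1191² = 1.2525 m.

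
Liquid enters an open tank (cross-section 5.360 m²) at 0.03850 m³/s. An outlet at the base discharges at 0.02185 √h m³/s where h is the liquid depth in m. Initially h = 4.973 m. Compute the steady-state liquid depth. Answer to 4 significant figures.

Level balance: A dh/dt = 0.03850 − 0.02185 √h. Setting dh/dt = 0:
Q_in = 0.02185 √h_ss ⇒ √h_ss = 0.03850/0.02185 = 1.76201.
h_ss = 1.76201² = 3.10469 m. (Since h₀ = 4.973 m > h_ss, the level will fall toward this value.)

3.105 m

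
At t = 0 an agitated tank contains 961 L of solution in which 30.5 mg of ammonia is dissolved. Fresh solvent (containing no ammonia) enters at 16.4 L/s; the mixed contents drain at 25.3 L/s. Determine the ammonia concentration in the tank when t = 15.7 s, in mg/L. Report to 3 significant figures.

0.0238 mg/L

Total volume: dV/dt = Q_in − Q_out = -8.9000 L/s, so V(t) = 961 − 8.9000 t and V(15.7) = 821.27 L.
Species balance (pure solvent in): dm/dt = −Q_out · m/V(t).
Separate: dm/m = −Q_out dt/V(t) ⇒ ln(m/m₀) = −(Q_out/(Q_in−Q_out)) ln(V/V₀).
m = m₀ (V₀/V)^(Q_out/(Q_in−Q_out)) = 30.5 × (961/821.27)^(-2.8427) = 19.513 mg.
C = m/V = 19.513/821.27 = 0.023759 mg/L.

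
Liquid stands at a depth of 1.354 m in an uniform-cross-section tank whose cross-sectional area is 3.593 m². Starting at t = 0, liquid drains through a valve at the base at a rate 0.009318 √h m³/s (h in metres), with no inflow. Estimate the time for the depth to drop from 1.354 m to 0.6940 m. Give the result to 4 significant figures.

254.9 s

Volume balance on the tank: A dh/dt = −0.009318 √h.
Separate and integrate: 2(√h − √h₀) = −(0.009318/A) t.
t = 2A(√h₀ − √h)/0.009318 = 2·3.593·(√1.354 − √0.6940)/0.009318
  = 7.18600 × (1.16362 − 0.833067) / 0.009318 = 254.917 s.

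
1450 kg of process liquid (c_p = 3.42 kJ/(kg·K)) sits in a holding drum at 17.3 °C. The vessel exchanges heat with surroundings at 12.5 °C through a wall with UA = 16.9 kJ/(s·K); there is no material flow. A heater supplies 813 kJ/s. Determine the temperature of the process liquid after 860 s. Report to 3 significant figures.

Energy balance: M c_p dT/dt = −UA(T − T_amb) + Q̇.
dT/dt = (T_ss − T)/τ with T_ss = T_amb + Q̇/UA = 12.5 + 813/16.9 = 60.607 °C, τ = M c_p/UA = 1450·3.42/16.9 = 293.43 s.
Integrating: T(t) = T_ss + (T₀ − T_ss) e^(−t/τ).
T(860) = 60.607 + (-43.307)·0.053353 = 58.296 °C.

58.3 °C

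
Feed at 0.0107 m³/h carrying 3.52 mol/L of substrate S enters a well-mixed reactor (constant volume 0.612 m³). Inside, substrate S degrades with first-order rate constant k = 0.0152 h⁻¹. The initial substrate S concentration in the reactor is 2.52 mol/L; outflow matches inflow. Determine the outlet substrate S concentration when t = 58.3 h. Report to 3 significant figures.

1.98 mol/L

Accumulation = in − out − consumed: V dC/dt = Q C_in − Q C − k V C.
dC/dt = (Q/V) C_in − (Q/V + k) C; effective rate a = Q/V + k = 0.017484 + 0.0152 = 0.032684 h⁻¹.
C_ss = Q C_in/(Q + kV) = 1.8830 mol/L; C(t) = C_ss + (C₀ − C_ss) e^(−a t).
C(58.3) = 1.8830 + (0.63703)·e^(−0.032684·58.3) = 1.8830 + (0.63703)·0.14875 = 1.9777 mol/L.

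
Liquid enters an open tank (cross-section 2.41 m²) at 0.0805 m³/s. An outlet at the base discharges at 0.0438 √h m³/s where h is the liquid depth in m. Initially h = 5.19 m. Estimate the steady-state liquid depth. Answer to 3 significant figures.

A dh/dt = Q_in − 0.0438 √h. Steady state requires inflow = outflow:
Q_in = 0.0438 √h_ss ⇒ √h_ss = 0.0805/0.0438 = 1.8379.
h_ss = 1.8379² = 3.3779 m. (Since h₀ = 5.19 m > h_ss, the level will fall toward this value.)

3.38 m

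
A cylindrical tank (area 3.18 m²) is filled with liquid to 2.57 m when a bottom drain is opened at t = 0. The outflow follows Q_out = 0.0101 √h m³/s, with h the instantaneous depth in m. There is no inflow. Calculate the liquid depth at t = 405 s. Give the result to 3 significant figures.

0.922 m

A dh/dt = −Q_out = −0.0101 √h.
This is separable: 2 d(√h)/dt = −0.0101/A, so √h = √h₀ − (0.0101/(2A)) t.
√h = √2.57 − 0.0101·405/(2·3.18) = 1.6031 − 0.64316 = 0.95996.
h = 0.95996² = 0.92153 m.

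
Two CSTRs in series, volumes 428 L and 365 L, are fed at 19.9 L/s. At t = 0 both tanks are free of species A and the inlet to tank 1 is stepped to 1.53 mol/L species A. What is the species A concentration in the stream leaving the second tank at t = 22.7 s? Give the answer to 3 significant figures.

0.484 mol/L

Time constants: τᵢ = Vᵢ/Q for each well-mixed tank.
τ₁ = 428/19.9 = 21.508 s; τ₂ = 365/19.9 = 18.342 s.
Tank 1: C₁ = C_in(1 − e^(−t/τ₁)). Tank 2 (τ₁ ≠ τ₂): C₂ = C_in[1 − (τ₁ e^(−t/τ₁) − τ₂ e^(−t/τ₂))/(τ₁ − τ₂)].
At t = 22.7: e^(−t/τ₁) = 0.34804, e^(−t/τ₂) = 0.29007.
C₂ = 1.53·[1 − (21.508·0.34804 − 18.342·0.29007)/(3.1658)] = 1.53·0.31614 = 0.48370 mol/L.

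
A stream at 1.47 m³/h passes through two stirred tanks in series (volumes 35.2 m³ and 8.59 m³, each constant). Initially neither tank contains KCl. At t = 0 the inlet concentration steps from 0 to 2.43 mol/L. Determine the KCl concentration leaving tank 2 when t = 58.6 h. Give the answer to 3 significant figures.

2.15 mol/L

Each tank obeys Vᵢ dCᵢ/dt = Q(Cᵢ₋₁ − Cᵢ), so τᵢ = Vᵢ/Q.
τ₁ = 35.2/1.47 = 23.946 h; τ₂ = 8.59/1.47 = 5.8435 h.
Solving the cascade with C₁(0)=C₂(0)=0 gives C₂(t) = C_in[1 − (τ₁ e^(−t/τ₁) − τ₂ e^(−t/τ₂))/(τ₁ − τ₂)].
At t = 58.6: e^(−t/τ₁) = 0.086534, e^(−t/τ₂) = 4.4139e-05.
C₂ = 2.43·[1 − (23.946·0.086534 − 5.8435·4.4139e-05)/(18.102)] = 2.43·0.88555 = 2.1519 mol/L.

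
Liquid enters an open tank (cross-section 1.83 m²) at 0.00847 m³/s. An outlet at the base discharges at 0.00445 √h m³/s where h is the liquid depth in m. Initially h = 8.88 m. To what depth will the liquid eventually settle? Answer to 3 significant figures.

Volume balance on the tank: A dh/dt = Q_in − 0.00445 √h. At steady state dh/dt = 0:
Q_in = 0.00445 √h_ss ⇒ √h_ss = 0.00847/0.00445 = 1.9034.
h_ss = 1.9034² = 3.6228 m. (Since h₀ = 8.88 m > h_ss, the level will fall toward this value.)

3.62 m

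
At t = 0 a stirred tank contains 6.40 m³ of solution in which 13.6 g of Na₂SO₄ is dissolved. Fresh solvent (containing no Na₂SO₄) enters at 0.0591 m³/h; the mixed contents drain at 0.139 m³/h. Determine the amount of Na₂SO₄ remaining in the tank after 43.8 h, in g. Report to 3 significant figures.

3.43 g

Let m(t) be the amount of Na₂SO₄. Volume: V(t) = V₀ + (Q_in − Q_out) t = 6.40 − 0.079900 t; V(43.8) = 2.9004 m³.
Solute balance: dm/dt = 0 − Q_out C = −Q_out m/V(t).
Separate: dm/m = −Q_out dt/V(t) ⇒ ln(m/m₀) = −(Q_out/(Q_in−Q_out)) ln(V/V₀).
m = m₀ (V₀/V)^(Q_out/(Q_in−Q_out)) = 13.6 × (6.40/2.9004)^(-1.7397) = 3.4322 g.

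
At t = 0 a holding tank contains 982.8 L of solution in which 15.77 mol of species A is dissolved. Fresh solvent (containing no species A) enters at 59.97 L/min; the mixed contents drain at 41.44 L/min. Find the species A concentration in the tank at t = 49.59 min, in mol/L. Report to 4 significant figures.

Total volume: dV/dt = Q_in − Q_out = 18.5300 L/min, so V(t) = 982.8 + 18.5300 t and V(49.59) = 1901.70 L.
No species A enters, so dm/dt = −Q_out · (m/V).
dm/m = −Q_out dt/(V₀ + 18.5300 t); integrating gives ln(m/m₀) = −(Q_out/(Q_in−Q_out)) ln(V/V₀).
m = m₀ (V₀/V)^(Q_out/(Q_in−Q_out)) = 15.77 × (982.8/1901.70)^(2.23637) = 3.60341 mol.
C = m/V = 3.60341/1901.70 = 0.00189483 mol/L.

0.001895 mol/L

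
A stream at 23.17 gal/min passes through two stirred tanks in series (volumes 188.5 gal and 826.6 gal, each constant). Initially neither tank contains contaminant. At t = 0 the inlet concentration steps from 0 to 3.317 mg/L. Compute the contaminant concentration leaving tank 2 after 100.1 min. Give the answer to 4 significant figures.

3.057 mg/L

Species balance on tank i: dCᵢ/dt = (Cᵢ₋₁ − Cᵢ)/τᵢ with τᵢ = Vᵢ/Q.
τ₁ = 188.5/23.17 = 8.13552 min; τ₂ = 826.6/23.17 = 35.6754 min.
Tank 1: C₁ = C_in(1 − e^(−t/τ₁)). Tank 2 (τ₁ ≠ τ₂): C₂ = C_in[1 − (τ₁ e^(−t/τ₁) − τ₂ e^(−t/τ₂))/(τ₁ − τ₂)].
At t = 100.1: e^(−t/τ₁) = 4.53326e-06, e^(−t/τ₂) = 0.0604553.
C₂ = 3.317·[1 − (8.13552·4.53326e-06 − 35.6754·0.0604553)/(-27.5399)] = 3.317·0.921687 = 3.05724 mg/L.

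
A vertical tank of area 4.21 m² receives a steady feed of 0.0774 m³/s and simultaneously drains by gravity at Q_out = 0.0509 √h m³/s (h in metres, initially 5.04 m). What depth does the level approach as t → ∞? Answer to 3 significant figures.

Level balance: A dh/dt = 0.0774 − 0.0509 √h. Setting dh/dt = 0:
Q_in = 0.0509 √h_ss ⇒ √h_ss = 0.0774/0.0509 = 1.5206.
h_ss = 1.5206² = 2.3123 m. (Since h₀ = 5.04 m > h_ss, the level will fall toward this value.)

2.31 m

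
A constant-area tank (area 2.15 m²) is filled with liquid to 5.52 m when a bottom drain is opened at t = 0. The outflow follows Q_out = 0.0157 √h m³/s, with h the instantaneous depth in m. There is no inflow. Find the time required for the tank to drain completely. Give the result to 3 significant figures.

643 s

Volume balance on the tank: A dh/dt = −0.0157 √h.
This is separable: 2 d(√h)/dt = −0.0157/A, so √h = √h₀ − (0.0157/(2A)) t.
Tank is empty when √h = 0: t_empty = 2A√h₀/0.0157.
t_empty = 2·2.15·√5.52/0.0157 = 4.3000·2.3495/0.0157 = 643.48 s.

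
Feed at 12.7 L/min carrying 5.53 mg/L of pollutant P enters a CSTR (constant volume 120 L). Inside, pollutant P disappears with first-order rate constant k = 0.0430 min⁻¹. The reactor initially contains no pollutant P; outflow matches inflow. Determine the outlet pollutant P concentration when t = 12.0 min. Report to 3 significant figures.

3.27 mg/L

Species balance: V dC/dt = Q C_in − Q C − k V C.
dC/dt = (Q/V) C_in − (Q/V + k) C; effective rate a = Q/V + k = 0.10583 + 0.0430 = 0.14883 min⁻¹.
C_ss = Q C_in/(Q + kV) = 3.9323 mg/L; C(t) = C_ss + (C₀ − C_ss) e^(−a t).
C(12.0) = 3.9323 + (-3.9323)·e^(−0.14883·12.0) = 3.9323 + (-3.9323)·0.16763 = 3.2731 mg/L.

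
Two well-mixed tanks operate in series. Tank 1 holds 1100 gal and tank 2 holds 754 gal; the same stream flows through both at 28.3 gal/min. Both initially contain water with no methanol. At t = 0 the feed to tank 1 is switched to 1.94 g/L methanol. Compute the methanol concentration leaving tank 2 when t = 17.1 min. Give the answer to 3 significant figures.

Species balance on tank i: dCᵢ/dt = (Cᵢ₋₁ − Cᵢ)/τᵢ with τᵢ = Vᵢ/Q.
τ₁ = 1100/28.3 = 38.869 min; τ₂ = 754/28.3 = 26.643 min.
Solving the cascade with C₁(0)=C₂(0)=0 gives C₂(t) = C_in[1 − (τ₁ e^(−t/τ₁) − τ₂ e^(−t/τ₂))/(τ₁ − τ₂)].
At t = 17.1: e^(−t/τ₁) = 0.64408, e^(−t/τ₂) = 0.52634.
C₂ = 1.94·[1 − (38.869·0.64408 − 26.643·0.52634)/(12.226)] = 1.94·0.099340 = 0.19272 g/L.

0.193 g/L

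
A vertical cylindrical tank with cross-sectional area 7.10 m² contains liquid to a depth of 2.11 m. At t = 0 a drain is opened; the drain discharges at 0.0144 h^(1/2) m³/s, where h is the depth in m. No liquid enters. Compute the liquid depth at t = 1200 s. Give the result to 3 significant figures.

0.0555 m

A dh/dt = −Q_out = −0.0144 √h.
Separate and integrate: 2(√h − √h₀) = −(0.0144/A) t.
√h = √2.11 − 0.0144·1200/(2·7.10) = 1.4526 − 1.2169 = 0.23568.
h = 0.23568² = 0.055546 m.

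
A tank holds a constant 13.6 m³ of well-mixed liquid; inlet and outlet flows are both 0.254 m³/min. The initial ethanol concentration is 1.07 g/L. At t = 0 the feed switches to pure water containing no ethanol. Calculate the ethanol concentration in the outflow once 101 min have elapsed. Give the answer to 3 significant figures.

0.162 g/L

Species balance on the tank: V dC/dt = Q(C_in − C).
So dC/dt = (C_in − C)/τ with τ = V/Q = 13.6/0.254 = 53.543 min.
C approaches C_in exponentially: C(t) = C_in + (C₀ − C_in) e^(−t/τ).
C(101) = 0 + (1.07 − 0)·e^(−101/53.543) = 0 + (1.0700)·0.15163 = 0.16224 g/L.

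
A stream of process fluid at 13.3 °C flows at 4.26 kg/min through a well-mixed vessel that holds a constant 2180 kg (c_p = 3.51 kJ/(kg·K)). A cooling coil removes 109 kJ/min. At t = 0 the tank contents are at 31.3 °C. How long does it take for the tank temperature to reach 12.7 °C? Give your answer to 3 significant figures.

Energy balance: M c_p dT/dt = ṁ c_p (T_in − T) − 109.
τ = M/ṁ = 511.74 min; T_ss = T_in − Q̇/(ṁ c_p) = 6.0103 °C.
T(t) = T_ss + (T₀ − T_ss) e^(−t/τ). Set T = 12.7:
e^(−t/τ) = (12.7 − 6.0103)/(31.3 − 6.0103) = 0.26452
t = −511.74 · ln(0.26452) = 680.52 min.

681 min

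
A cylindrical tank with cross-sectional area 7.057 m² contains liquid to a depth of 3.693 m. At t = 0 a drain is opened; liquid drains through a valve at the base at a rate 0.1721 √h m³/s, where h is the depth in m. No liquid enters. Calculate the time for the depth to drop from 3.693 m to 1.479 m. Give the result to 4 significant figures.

With no inflow, A dh/dt = −0.1721 √h.
∫ h^(−1/2) dh = −(0.1721/A) ∫ dt, giving 2√h = 2√h₀ − (0.1721/A) t.
t = 2A(√h₀ − √h)/0.1721 = 2·7.057·(√3.693 − √1.479)/0.1721
  = 14.1140 × (1.92172 − 1.21614) / 0.1721 = 57.8647 s.

57.86 s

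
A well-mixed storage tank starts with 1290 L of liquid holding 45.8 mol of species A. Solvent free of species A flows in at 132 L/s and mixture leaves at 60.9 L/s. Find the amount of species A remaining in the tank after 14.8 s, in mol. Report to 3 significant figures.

27.5 mol

Let m(t) be the amount of species A. Volume: V(t) = V₀ + (Q_in − Q_out) t = 1290 + 71.100 t; V(14.8) = 2342.3 L.
No species A enters, so dm/dt = −Q_out · (m/V).
Separate: dm/m = −Q_out dt/V(t) ⇒ ln(m/m₀) = −(Q_out/(Q_in−Q_out)) ln(V/V₀).
m = m₀ (V₀/V)^(Q_out/(Q_in−Q_out)) = 45.8 × (1290/2342.3)^(0.85654) = 27.478 mol.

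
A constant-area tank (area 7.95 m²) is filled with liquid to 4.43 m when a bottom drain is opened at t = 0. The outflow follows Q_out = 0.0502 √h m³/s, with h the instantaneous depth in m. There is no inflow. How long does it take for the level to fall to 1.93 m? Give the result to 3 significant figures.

A dh/dt = −Q_out = −0.0502 √h.
Separate and integrate: 2(√h − √h₀) = −(0.0502/A) t.
t = 2A(√h₀ − √h)/0.0502 = 2·7.95·(√4.43 − √1.93)/0.0502
  = 15.900 × (2.1048 − 1.3892) / 0.0502 = 226.63 s.

227 s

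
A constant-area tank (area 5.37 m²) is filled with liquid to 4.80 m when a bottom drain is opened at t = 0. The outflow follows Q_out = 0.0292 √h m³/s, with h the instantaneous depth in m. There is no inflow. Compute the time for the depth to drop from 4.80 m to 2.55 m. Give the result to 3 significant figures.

218 s

Volume balance on the tank: A dh/dt = −0.0292 √h.
Separate and integrate: 2(√h − √h₀) = −(0.0292/A) t.
t = 2A(√h₀ − √h)/0.0292 = 2·5.37·(√4.80 − √2.55)/0.0292
  = 10.740 × (2.1909 − 1.5969) / 0.0292 = 218.48 s.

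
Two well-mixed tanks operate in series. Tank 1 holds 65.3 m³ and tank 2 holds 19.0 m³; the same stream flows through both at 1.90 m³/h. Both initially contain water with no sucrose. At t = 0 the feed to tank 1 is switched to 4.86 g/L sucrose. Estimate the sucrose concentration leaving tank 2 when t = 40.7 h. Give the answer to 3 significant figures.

2.80 g/L

Each tank obeys Vᵢ dCᵢ/dt = Q(Cᵢ₋₁ − Cᵢ), so τᵢ = Vᵢ/Q.
τ₁ = 65.3/1.90 = 34.368 h; τ₂ = 19.0/1.90 = 10.000 h.
Tank 1: C₁ = C_in(1 − e^(−t/τ₁)). Tank 2 (τ₁ ≠ τ₂): C₂ = C_in[1 − (τ₁ e^(−t/τ₁) − τ₂ e^(−t/τ₂))/(τ₁ − τ₂)].
At t = 40.7: e^(−t/τ₁) = 0.30598, e^(−t/τ₂) = 0.017077.
C₂ = 4.86·[1 − (34.368·0.30598 − 10.000·0.017077)/(24.368)] = 4.86·0.57546 = 2.7967 g/L.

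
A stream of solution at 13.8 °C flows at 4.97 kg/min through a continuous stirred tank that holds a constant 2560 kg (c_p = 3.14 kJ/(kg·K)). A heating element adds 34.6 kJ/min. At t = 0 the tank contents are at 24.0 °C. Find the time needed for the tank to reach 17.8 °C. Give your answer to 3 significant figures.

First-law balance (no shaft work): M c_p dT/dt = ṁ c_p (T_in − T) + 34.6.
τ = M/ṁ = 515.09 min; T_ss = T_in + Q̇/(ṁ c_p) = 16.017 °C.
T(t) = T_ss + (T₀ − T_ss) e^(−t/τ). Set T = 17.8:
e^(−t/τ) = (17.8 − 16.017)/(24.0 − 16.017) = 0.22334
t = −515.09 · ln(0.22334) = 772.16 min.

772 min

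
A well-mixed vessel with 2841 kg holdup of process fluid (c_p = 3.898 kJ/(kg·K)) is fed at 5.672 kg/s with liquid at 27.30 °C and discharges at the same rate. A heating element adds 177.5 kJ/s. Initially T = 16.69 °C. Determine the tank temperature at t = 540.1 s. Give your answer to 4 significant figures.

28.99 °C

Heat balance on the well-mixed liquid: M c_p dT/dt = ṁ c_p (T_in − T) + 177.5.
Rearrange: dT/dt = (T_ss − T)/τ with τ = M/ṁ = 500.882 s and T_ss = T_in + Q̇/(ṁ c_p) = 35.3282 °C.
Integrating: T(t) = T_ss + (T₀ − T_ss) e^(−t/τ).
T(540.1) = 35.3282 + (-18.6382)·e^(−540.1/500.882) = 35.3282 + (-18.6382)·0.340174 = 28.9880 °C.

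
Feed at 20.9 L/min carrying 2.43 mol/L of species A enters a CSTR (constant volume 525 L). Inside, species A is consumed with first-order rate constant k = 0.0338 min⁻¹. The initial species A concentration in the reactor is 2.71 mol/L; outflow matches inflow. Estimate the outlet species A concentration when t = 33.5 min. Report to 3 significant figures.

Accumulation = in − out − consumed: V dC/dt = Q C_in − Q C − k V C.
This is linear with rate a = Q/V + k = 0.073610 min⁻¹.
C_ss = Q C_in/(Q + kV) = 1.3142 mol/L; C(t) = C_ss + (C₀ − C_ss) e^(−a t).
C(33.5) = 1.3142 + (1.3958)·e^(−0.073610·33.5) = 1.3142 + (1.3958)·0.084931 = 1.4327 mol/L.

1.43 mol/L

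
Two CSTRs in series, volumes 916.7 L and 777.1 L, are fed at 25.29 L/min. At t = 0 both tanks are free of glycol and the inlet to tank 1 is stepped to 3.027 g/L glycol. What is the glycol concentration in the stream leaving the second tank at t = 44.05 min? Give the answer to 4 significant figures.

1.149 g/L

Species balance on tank i: dCᵢ/dt = (Cᵢ₋₁ − Cᵢ)/τᵢ with τᵢ = Vᵢ/Q.
τ₁ = 916.7/25.29 = 36.2475 min; τ₂ = 777.1/25.29 = 30.7276 min.
Solving the cascade with C₁(0)=C₂(0)=0 gives C₂(t) = C_in[1 − (τ₁ e^(−t/τ₁) − τ₂ e^(−t/τ₂))/(τ₁ − τ₂)].
At t = 44.05: e^(−t/τ₁) = 0.296634, e^(−t/τ₂) = 0.238457.
C₂ = 3.027·[1 − (36.2475·0.296634 − 30.7276·0.238457)/(5.51997)] = 3.027·0.379515 = 1.14879 g/L.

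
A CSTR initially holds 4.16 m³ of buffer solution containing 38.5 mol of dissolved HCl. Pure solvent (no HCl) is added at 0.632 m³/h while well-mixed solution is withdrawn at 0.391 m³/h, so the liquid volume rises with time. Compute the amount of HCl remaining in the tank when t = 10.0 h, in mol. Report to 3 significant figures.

Let m(t) be the amount of HCl. Volume: V(t) = V₀ + (Q_in − Q_out) t = 4.16 + 0.24100 t; V(10.0) = 6.5700 m³.
Species balance (pure solvent in): dm/dt = −Q_out · m/V(t).
dm/m = −Q_out dt/(V₀ + 0.24100 t); integrating gives ln(m/m₀) = −(Q_out/(Q_in−Q_out)) ln(V/V₀).
m = m₀ (V₀/V)^(Q_out/(Q_in−Q_out)) = 38.5 × (4.16/6.5700)^(1.6224) = 18.342 mol.

18.3 mol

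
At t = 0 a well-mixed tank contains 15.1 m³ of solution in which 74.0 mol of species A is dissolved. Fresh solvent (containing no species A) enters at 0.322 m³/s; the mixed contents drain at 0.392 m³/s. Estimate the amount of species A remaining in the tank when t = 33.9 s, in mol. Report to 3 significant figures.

Total volume: dV/dt = Q_in − Q_out = -0.070000 m³/s, so V(t) = 15.1 − 0.070000 t and V(33.9) = 12.727 m³.
Solute balance: dm/dt = 0 − Q_out C = −Q_out m/V(t).
dm/m = −Q_out dt/(V₀ − 0.070000 t); integrating gives ln(m/m₀) = −(Q_out/(Q_in−Q_out)) ln(V/V₀).
m = m₀ (V₀/V)^(Q_out/(Q_in−Q_out)) = 74.0 × (15.1/12.727)^(-5.6000) = 28.407 mol.

28.4 mol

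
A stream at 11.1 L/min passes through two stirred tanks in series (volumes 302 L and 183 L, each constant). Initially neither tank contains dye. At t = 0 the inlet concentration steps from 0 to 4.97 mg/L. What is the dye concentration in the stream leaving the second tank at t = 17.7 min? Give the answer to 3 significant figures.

Each tank obeys Vᵢ dCᵢ/dt = Q(Cᵢ₋₁ − Cᵢ), so τᵢ = Vᵢ/Q.
τ₁ = 302/11.1 = 27.207 min; τ₂ = 183/11.1 = 16.486 min.
Tank 1: C₁ = C_in(1 − e^(−t/τ₁)). Tank 2 (τ₁ ≠ τ₂): C₂ = C_in[1 − (τ₁ e^(−t/τ₁) − τ₂ e^(−t/τ₂))/(τ₁ − τ₂)].
At t = 17.7: e^(−t/τ₁) = 0.52175, e^(−t/τ₂) = 0.34177.
C₂ = 4.97·[1 − (27.207·0.52175 − 16.486·0.34177)/(10.721)] = 4.97·0.20147 = 1.0013 mg/L.

1.00 mg/L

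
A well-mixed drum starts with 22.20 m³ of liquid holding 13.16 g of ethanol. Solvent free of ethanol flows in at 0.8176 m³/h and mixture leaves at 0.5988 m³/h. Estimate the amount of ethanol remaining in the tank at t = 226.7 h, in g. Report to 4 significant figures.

0.5298 g

Total volume: dV/dt = Q_in − Q_out = 0.218800 m³/h, so V(t) = 22.20 + 0.218800 t and V(226.7) = 71.8020 m³.
Species balance (pure solvent in): dm/dt = −Q_out · m/V(t).
dm/m = −Q_out dt/(V₀ + 0.218800 t); integrating gives ln(m/m₀) = −(Q_out/(Q_in−Q_out)) ln(V/V₀).
m = m₀ (V₀/V)^(Q_out/(Q_in−Q_out)) = 13.16 × (22.20/71.8020)^(2.73675) = 0.529796 g.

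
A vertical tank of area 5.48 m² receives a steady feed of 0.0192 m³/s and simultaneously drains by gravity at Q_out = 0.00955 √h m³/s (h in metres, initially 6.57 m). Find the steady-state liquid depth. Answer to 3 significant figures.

4.04 m

A dh/dt = Q_in − 0.00955 √h. Steady state requires inflow = outflow:
Q_in = 0.00955 √h_ss ⇒ √h_ss = 0.0192/0.00955 = 2.0105.
h_ss = 2.0105² = 4.0420 m. (Since h₀ = 6.57 m > h_ss, the level will fall toward this value.)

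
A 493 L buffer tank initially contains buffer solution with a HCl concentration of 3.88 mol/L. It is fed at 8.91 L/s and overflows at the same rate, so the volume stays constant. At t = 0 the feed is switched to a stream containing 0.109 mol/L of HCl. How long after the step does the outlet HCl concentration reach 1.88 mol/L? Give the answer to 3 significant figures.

Species balance: V dC/dt = Q(C_in − C) ⇒ τ = V/Q = 55.331 s.
C(t) = C_in + (C₀ − C_in) e^(−t/τ). Set C = 1.88 and solve for t:
e^(−t/τ) = (C − C_in)/(C₀ − C_in) = (1.88 − 0.109)/(3.88 − 0.109) = 0.46964
t = −τ ln(…) = 55.331 × 0.75580 = 41.819 s.

41.8 s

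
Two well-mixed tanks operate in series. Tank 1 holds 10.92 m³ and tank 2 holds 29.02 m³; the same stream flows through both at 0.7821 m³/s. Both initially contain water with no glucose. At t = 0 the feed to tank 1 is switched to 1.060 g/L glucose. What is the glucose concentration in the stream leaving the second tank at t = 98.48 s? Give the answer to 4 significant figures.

0.9410 g/L

Each tank obeys Vᵢ dCᵢ/dt = Q(Cᵢ₋₁ − Cᵢ), so τᵢ = Vᵢ/Q.
τ₁ = 10.92/0.7821 = 13.9624 s; τ₂ = 29.02/0.7821 = 37.1052 s.
Solving the cascade with C₁(0)=C₂(0)=0 gives C₂(t) = C_in[1 − (τ₁ e^(−t/τ₁) − τ₂ e^(−t/τ₂))/(τ₁ − τ₂)].
At t = 98.48: e^(−t/τ₁) = 0.000864617, e^(−t/τ₂) = 0.0703640.
C₂ = 1.060·[1 − (13.9624·0.000864617 − 37.1052·0.0703640)/(-23.1428)] = 1.060·0.887706 = 0.940968 g/L.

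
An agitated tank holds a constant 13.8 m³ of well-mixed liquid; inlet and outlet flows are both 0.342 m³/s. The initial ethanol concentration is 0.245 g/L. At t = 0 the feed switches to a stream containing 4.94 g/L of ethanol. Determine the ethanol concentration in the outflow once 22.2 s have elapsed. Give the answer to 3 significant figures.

Species balance on the tank: V dC/dt = Q(C_in − C).
So dC/dt = (C_in − C)/τ with τ = V/Q = 13.8/0.342 = 40.351 s.
Integrating: C(t) = C_in + (C₀ − C_in) e^(−t/τ).
C(22.2) = 4.94 + (0.245 − 4.94)·e^(−22.2/40.351) = 4.94 + (-4.6950)·0.57685 = 2.2317 g/L.

2.23 g/L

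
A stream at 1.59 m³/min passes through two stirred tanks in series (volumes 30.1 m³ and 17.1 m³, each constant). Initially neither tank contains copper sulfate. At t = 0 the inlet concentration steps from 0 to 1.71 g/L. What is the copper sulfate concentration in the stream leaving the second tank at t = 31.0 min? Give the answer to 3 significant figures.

1.07 g/L

Species balance on tank i: dCᵢ/dt = (Cᵢ₋₁ − Cᵢ)/τᵢ with τᵢ = Vᵢ/Q.
τ₁ = 30.1/1.59 = 18.931 min; τ₂ = 17.1/1.59 = 10.755 min.
Tank 1: C₁ = C_in(1 − e^(−t/τ₁)). Tank 2 (τ₁ ≠ τ₂): C₂ = C_in[1 − (τ₁ e^(−t/τ₁) − τ₂ e^(−t/τ₂))/(τ₁ − τ₂)].
At t = 31.0: e^(−t/τ₁) = 0.19446, e^(−t/τ₂) = 0.055997.
C₂ = 1.71·[1 − (18.931·0.19446 − 10.755·0.055997)/(8.1761)] = 1.71·0.62341 = 1.0660 g/L.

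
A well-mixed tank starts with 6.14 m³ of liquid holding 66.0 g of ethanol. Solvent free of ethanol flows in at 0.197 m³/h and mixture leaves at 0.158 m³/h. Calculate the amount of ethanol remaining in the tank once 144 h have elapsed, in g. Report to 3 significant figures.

Let m(t) be the amount of ethanol. Volume: V(t) = V₀ + (Q_in − Q_out) t = 6.14 + 0.039000 t; V(144) = 11.756 m³.
Species balance (pure solvent in): dm/dt = −Q_out · m/V(t).
dm/m = −Q_out dt/(V₀ + 0.039000 t); integrating gives ln(m/m₀) = −(Q_out/(Q_in−Q_out)) ln(V/V₀).
m = m₀ (V₀/V)^(Q_out/(Q_in−Q_out)) = 66.0 × (6.14/11.756)^(4.0513) = 4.7502 g.

4.75 g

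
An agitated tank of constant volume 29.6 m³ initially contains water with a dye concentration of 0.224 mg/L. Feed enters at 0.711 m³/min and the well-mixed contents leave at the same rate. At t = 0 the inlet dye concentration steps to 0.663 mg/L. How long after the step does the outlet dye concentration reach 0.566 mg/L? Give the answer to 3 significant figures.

Unsteady species balance (constant V, well mixed): V dC/dt = Q(C_in − C), so τ = V/Q = 41.632 min.
C(t) = C_in + (C₀ − C_in) e^(−t/τ). Set C = 0.566 and solve for t:
e^(−t/τ) = (C − C_in)/(C₀ − C_in) = (0.566 − 0.663)/(0.224 − 0.663) = 0.22096
t = −τ ln(…) = 41.632 × 1.5098 = 62.855 min.

62.9 min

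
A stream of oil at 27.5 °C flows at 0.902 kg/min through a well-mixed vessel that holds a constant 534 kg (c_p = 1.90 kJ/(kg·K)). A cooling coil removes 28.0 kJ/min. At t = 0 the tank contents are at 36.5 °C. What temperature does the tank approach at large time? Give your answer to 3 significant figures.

M c_p dT/dt = ṁ c_p (T_in − T) − Q̇.
At steady state dT/dt = 0 ⇒ T_ss = T_in − Q̇/(ṁ c_p) = 27.5 − 28.0/(0.902·1.90) = 11.162 °C.

11.2 °C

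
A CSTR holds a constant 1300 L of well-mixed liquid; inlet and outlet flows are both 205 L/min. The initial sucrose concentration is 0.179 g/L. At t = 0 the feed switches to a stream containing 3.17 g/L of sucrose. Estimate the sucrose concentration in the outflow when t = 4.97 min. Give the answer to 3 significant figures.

Mass balance on the solute (V constant): V dC/dt = Q(C_in − C).
Rewrite as dC/dt + C/τ = C_in/τ, τ = V/Q = 6.3415 min.
C approaches C_in exponentially: C(t) = C_in + (C₀ − C_in) e^(−t/τ).
C(4.97) = 3.17 + (0.179 − 3.17)·e^(−4.97/6.3415) = 3.17 + (-2.9910)·0.45670 = 1.8040 g/L.

1.80 g/L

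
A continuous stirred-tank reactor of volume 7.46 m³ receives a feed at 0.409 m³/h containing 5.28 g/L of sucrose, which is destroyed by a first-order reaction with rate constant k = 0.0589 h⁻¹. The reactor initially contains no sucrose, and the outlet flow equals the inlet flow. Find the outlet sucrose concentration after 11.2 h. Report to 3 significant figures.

Accumulation = in − out − consumed: V dC/dt = Q C_in − Q C − k V C.
This is linear with rate a = Q/V + k = 0.11373 h⁻¹.
C_ss = Q C_in/(Q + kV) = 2.5454 g/L; C(t) = C_ss + (C₀ − C_ss) e^(−a t).
C(11.2) = 2.5454 + (-2.5454)·e^(−0.11373·11.2) = 2.5454 + (-2.5454)·0.27979 = 1.8332 g/L.

1.83 g/L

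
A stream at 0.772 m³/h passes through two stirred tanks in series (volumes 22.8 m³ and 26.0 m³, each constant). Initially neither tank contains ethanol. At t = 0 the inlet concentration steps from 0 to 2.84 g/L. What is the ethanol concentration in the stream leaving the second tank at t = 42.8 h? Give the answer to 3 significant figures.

Time constants: τᵢ = Vᵢ/Q for each well-mixed tank.
τ₁ = 22.8/0.772 = 29.534 h; τ₂ = 26.0/0.772 = 33.679 h.
Tank 1: C₁ = C_in(1 − e^(−t/τ₁)). Tank 2 (τ₁ ≠ τ₂): C₂ = C_in[1 − (τ₁ e^(−t/τ₁) − τ₂ e^(−t/τ₂))/(τ₁ − τ₂)].
At t = 42.8: e^(−t/τ₁) = 0.23476, e^(−t/τ₂) = 0.28060.
C₂ = 2.84·[1 − (29.534·0.23476 − 33.679·0.28060)/(-4.1451)] = 2.84·0.39280 = 1.1156 g/L.

1.12 g/L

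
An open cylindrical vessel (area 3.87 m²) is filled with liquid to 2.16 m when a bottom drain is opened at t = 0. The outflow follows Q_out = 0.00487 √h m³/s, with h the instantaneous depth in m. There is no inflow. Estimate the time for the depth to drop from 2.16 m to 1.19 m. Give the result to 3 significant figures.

602 s

A dh/dt = −Q_out = −0.00487 √h.
Separate and integrate: 2(√h − √h₀) = −(0.00487/A) t.
t = 2A(√h₀ − √h)/0.00487 = 2·3.87·(√2.16 − √1.19)/0.00487
  = 7.7400 × (1.4697 − 1.0909) / 0.00487 = 602.07 s.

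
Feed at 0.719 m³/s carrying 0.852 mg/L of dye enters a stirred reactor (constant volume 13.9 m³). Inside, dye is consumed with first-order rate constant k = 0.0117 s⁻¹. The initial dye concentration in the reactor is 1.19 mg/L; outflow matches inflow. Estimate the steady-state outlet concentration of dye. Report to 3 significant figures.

V dC/dt = Q(C_in − C) − k V C.
Steady state (dC/dt = 0): C_ss = Q C_in/(Q + kV) = C_in/(1 + kV/Q).
C_ss = 0.719·0.852/(0.719 + 0.0117·13.9) = 0.61259/0.88163 = 0.69484 mg/L.

0.695 mg/L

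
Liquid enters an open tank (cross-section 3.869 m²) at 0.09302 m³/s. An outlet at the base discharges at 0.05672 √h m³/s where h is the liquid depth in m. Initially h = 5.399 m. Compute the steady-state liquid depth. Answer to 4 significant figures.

2.690 m

Level balance: A dh/dt = 0.09302 − 0.05672 √h. Setting dh/dt = 0:
Q_in = 0.05672 √h_ss ⇒ √h_ss = 0.09302/0.05672 = 1.63999.
h_ss = 1.63999² = 2.68955 m. (Since h₀ = 5.399 m > h_ss, the level will fall toward this value.)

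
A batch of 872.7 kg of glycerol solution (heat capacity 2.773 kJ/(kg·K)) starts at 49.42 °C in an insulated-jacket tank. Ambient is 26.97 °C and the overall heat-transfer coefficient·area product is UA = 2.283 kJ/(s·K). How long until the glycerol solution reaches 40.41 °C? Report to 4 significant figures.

Lumped-capacitance energy balance: M c_p dT/dt = UA(T_amb − T).
τ = M c_p/UA = 1060.01 s; T_ss = T_amb = 26.9700 °C.
T(t) = T_ss + (T₀ − T_ss)e^(−t/τ); set T = 40.41:
t = −τ ln[(T − T_ss)/(T₀ − T_ss)] = −1060.01 · ln(0.598664) = 543.842 s.

543.8 s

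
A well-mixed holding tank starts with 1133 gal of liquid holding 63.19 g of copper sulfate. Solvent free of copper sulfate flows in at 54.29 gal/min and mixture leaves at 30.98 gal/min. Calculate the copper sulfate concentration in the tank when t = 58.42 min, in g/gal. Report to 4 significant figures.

Let m(t) be the amount of copper sulfate. Volume: V(t) = V₀ + (Q_in − Q_out) t = 1133 + 23.3100 t; V(58.42) = 2494.77 gal.
Solute balance: dm/dt = 0 − Q_out C = −Q_out m/V(t).
dm/m = −Q_out dt/(V₀ + 23.3100 t); integrating gives ln(m/m₀) = −(Q_out/(Q_in−Q_out)) ln(V/V₀).
m = m₀ (V₀/V)^(Q_out/(Q_in−Q_out)) = 63.19 × (1133/2494.77)^(1.32904) = 22.1336 g.
C = m/V = 22.1336/2494.77 = 0.00887199 g/gal.

0.008872 g/gal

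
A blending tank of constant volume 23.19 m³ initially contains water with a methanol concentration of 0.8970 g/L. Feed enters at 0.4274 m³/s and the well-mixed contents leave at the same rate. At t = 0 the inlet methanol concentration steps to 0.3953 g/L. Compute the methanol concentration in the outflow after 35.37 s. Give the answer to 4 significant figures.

0.6567 g/L

Species balance on the tank: V dC/dt = Q(C_in − C).
Time constant τ = V/Q = 23.19/0.4274 = 54.2583 s.
This is linear first-order; C(t) = C_in + (C₀ − C_in) e^(−t/τ).
C(35.37) = 0.3953 + (0.8970 − 0.3953)·e^(−35.37/54.2583) = 0.3953 + (0.501700)·0.521064 = 0.656718 g/L.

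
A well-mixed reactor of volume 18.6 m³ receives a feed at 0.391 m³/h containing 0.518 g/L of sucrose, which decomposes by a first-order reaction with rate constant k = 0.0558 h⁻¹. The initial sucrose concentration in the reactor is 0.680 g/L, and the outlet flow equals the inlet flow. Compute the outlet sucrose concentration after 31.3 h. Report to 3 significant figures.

0.190 g/L

V dC/dt = Q(C_in − C) − k V C.
This is linear with rate a = Q/V + k = 0.076822 h⁻¹.
C_ss = Q C_in/(Q + kV) = 0.14175 g/L; C(t) = C_ss + (C₀ − C_ss) e^(−a t).
C(31.3) = 0.14175 + (0.53825)·e^(−0.076822·31.3) = 0.14175 + (0.53825)·0.090309 = 0.19036 g/L.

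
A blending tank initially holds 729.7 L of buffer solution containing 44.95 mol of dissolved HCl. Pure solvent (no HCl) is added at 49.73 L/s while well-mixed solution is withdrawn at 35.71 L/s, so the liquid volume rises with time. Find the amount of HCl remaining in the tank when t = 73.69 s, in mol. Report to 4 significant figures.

Let m(t) be the amount of HCl. Volume: V(t) = V₀ + (Q_in − Q_out) t = 729.7 + 14.0200 t; V(73.69) = 1762.83 L.
Solute balance: dm/dt = 0 − Q_out C = −Q_out m/V(t).
Separate: dm/m = −Q_out dt/V(t) ⇒ ln(m/m₀) = −(Q_out/(Q_in−Q_out)) ln(V/V₀).
m = m₀ (V₀/V)^(Q_out/(Q_in−Q_out)) = 44.95 × (729.7/1762.83)^(2.54708) = 4.75367 mol.

4.754 mol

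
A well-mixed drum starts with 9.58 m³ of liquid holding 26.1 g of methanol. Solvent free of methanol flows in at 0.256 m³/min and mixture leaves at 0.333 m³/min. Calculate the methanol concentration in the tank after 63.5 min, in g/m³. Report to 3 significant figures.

Let m(t) be the amount of methanol. Volume: V(t) = V₀ + (Q_in − Q_out) t = 9.58 − 0.077000 t; V(63.5) = 4.6905 m³.
No methanol enters, so dm/dt = −Q_out · (m/V).
Separate: dm/m = −Q_out dt/V(t) ⇒ ln(m/m₀) = −(Q_out/(Q_in−Q_out)) ln(V/V₀).
m = m₀ (V₀/V)^(Q_out/(Q_in−Q_out)) = 26.1 × (9.58/4.6905)^(-4.3247) = 1.1895 g.
C = m/V = 1.1895/4.6905 = 0.25359 g/m³.

0.254 g/m³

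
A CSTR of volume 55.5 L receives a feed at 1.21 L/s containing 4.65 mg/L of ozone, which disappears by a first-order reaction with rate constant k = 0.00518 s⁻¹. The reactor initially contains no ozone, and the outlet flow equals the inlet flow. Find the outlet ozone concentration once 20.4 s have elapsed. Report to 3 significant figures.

1.59 mg/L

Species balance: V dC/dt = Q C_in − Q C − k V C.
This is linear with rate a = Q/V + k = 0.026982 s⁻¹.
C_ss = Q C_in/(Q + kV) = 3.7573 mg/L; C(t) = C_ss + (C₀ − C_ss) e^(−a t).
C(20.4) = 3.7573 + (-3.7573)·e^(−0.026982·20.4) = 3.7573 + (-3.7573)·0.57670 = 1.5905 mg/L.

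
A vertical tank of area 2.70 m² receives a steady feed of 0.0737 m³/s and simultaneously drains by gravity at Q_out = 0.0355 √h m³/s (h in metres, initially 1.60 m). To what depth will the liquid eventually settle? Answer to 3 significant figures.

A dh/dt = Q_in − 0.0355 √h. Steady state requires inflow = outflow:
Q_in = 0.0355 √h_ss ⇒ √h_ss = 0.0737/0.0355 = 2.0761.
h_ss = 2.0761² = 4.3100 m. (Since h₀ = 1.60 m < h_ss, the level will rise toward this value.)

4.31 m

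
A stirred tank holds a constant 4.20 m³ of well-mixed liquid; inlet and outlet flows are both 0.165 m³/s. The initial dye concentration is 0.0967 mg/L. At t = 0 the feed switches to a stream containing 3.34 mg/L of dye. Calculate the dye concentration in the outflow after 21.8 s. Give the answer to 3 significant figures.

Unsteady species balance (constant V, well mixed): V dC/dt = Q(C_in − C).
Rewrite as dC/dt + C/τ = C_in/τ, τ = V/Q = 25.455 s.
Solution: C(t) = C_in + (C₀ − C_in) e^(−t/τ).
C(21.8) = 3.34 + (0.0967 − 3.34)·e^(−21.8/25.455) = 3.34 + (-3.2433)·0.42468 = 1.9626 mg/L.

1.96 mg/L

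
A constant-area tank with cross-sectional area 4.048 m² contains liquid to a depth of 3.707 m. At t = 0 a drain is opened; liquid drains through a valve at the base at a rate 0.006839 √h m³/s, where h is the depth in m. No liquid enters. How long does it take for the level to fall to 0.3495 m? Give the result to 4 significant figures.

A dh/dt = −Q_out = −0.006839 √h.
This is separable: 2 d(√h)/dt = −0.006839/A, so √h = √h₀ − (0.006839/(2A)) t.
t = 2A(√h₀ − √h)/0.006839 = 2·4.048·(√3.707 − √0.3495)/0.006839
  = 8.09600 × (1.92536 − 0.591185) / 0.006839 = 1579.39 s.

1579 s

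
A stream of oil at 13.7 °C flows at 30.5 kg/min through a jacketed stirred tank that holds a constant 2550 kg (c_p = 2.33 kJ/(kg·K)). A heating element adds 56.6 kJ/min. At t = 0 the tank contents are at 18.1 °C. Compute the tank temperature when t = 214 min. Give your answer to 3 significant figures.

M c_p dT/dt = ṁ c_p (T_in − T) + Q̇.
τ = M/ṁ = 83.607 min; T_ss = T_in + Q̇/(ṁ c_p) = 13.7 + 56.6/(30.5·2.33) = 14.496 °C.
Solution: T(t) = T_ss + (T₀ − T_ss) e^(−t/τ).
T(214) = 14.496 + (3.6035)·e^(−214/83.607) = 14.496 + (3.6035)·0.077335 = 14.775 °C.

14.8 °C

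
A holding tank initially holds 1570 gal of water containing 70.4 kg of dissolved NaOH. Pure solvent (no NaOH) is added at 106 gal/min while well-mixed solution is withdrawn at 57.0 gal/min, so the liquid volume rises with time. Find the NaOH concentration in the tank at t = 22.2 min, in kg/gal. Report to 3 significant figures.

Total volume: dV/dt = Q_in − Q_out = 49.000 gal/min, so V(t) = 1570 + 49.000 t and V(22.2) = 2657.8 gal.
Species balance (pure solvent in): dm/dt = −Q_out · m/V(t).
dm/m = −Q_out dt/(V₀ + 49.000 t); integrating gives ln(m/m₀) = −(Q_out/(Q_in−Q_out)) ln(V/V₀).
m = m₀ (V₀/V)^(Q_out/(Q_in−Q_out)) = 70.4 × (1570/2657.8)^(1.1633) = 38.161 kg.
C = m/V = 38.161/2657.8 = 0.014358 kg/gal.

0.0144 kg/gal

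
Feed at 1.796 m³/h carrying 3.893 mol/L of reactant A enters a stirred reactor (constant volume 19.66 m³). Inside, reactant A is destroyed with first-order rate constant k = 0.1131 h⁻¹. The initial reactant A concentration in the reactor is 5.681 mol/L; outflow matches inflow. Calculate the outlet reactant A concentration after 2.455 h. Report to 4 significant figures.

V dC/dt = Q(C_in − C) − k V C.
dC/dt = (Q/V) C_in − (Q/V + k) C; effective rate a = Q/V + k = 0.0913530 + 0.1131 = 0.204453 h⁻¹.
C_ss = Q C_in/(Q + kV) = 1.73946 mol/L; C(t) = C_ss + (C₀ − C_ss) e^(−a t).
C(2.455) = 1.73946 + (3.94154)·e^(−0.204453·2.455) = 1.73946 + (3.94154)·0.605360 = 4.12551 mol/L.

4.126 mol/L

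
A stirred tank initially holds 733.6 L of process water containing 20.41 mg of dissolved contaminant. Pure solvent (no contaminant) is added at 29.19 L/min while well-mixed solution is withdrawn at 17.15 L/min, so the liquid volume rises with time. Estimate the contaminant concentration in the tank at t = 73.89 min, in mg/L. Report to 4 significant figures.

Let m(t) be the amount of contaminant. Volume: V(t) = V₀ + (Q_in − Q_out) t = 733.6 + 12.0400 t; V(73.89) = 1623.24 L.
Species balance (pure solvent in): dm/dt = −Q_out · m/V(t).
Separate: dm/m = −Q_out dt/V(t) ⇒ ln(m/m₀) = −(Q_out/(Q_in−Q_out)) ln(V/V₀).
m = m₀ (V₀/V)^(Q_out/(Q_in−Q_out)) = 20.41 × (733.6/1623.24)^(1.42442) = 6.58460 mg.
C = m/V = 6.58460/1623.24 = 0.00405647 mg/L.

0.004056 mg/L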